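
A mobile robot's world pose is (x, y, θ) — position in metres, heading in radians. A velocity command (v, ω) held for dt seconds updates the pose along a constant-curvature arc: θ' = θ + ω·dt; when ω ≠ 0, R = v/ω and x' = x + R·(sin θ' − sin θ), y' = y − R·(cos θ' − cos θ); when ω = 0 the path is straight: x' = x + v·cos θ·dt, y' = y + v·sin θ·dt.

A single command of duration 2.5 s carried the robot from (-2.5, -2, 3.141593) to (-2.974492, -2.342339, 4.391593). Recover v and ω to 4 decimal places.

Δθ = 4.391593 − 3.141593 = 1.250000
ω = Δθ/dt = 1.250000/2.5 = 0.5000
R = Δx/(sin θ' − sin θ) = 0.5000
v = R·ω = 0.5000·0.5000 = 0.2500

v = 0.2500, ω = 0.5000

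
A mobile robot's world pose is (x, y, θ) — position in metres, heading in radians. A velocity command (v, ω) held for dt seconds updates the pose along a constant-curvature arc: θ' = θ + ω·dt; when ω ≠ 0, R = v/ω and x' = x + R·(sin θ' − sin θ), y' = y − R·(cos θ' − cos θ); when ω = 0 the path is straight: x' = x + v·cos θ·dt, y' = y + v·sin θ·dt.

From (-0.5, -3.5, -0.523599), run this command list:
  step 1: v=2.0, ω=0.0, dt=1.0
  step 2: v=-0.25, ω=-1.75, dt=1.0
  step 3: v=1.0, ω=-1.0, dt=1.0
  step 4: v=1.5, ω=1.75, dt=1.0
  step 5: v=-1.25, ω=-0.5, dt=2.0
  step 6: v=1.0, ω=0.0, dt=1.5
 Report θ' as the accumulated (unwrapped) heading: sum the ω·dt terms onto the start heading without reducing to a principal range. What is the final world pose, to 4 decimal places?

(-0.8430, -4.2326, -2.5236)

step 1: θ'=-0.5236 (straight) → pose (1.2321, -4.5000, -0.5236)
step 2: θ'=-2.2736 (R=0.1429) → pose (1.1945, -4.2839, -2.2736)
step 3: θ'=-3.2736 (R=-1.0000) → pose (0.2998, -4.6289, -3.2736)
step 4: θ'=-1.5236 (R=0.8571) → pose (-0.6692, -5.5190, -1.5236)
step 5: θ'=-2.5236 (R=2.5000) → pose (0.3795, -3.3635, -2.5236)
step 6: θ'=-2.5236 (straight) → pose (-0.8430, -4.2326, -2.5236)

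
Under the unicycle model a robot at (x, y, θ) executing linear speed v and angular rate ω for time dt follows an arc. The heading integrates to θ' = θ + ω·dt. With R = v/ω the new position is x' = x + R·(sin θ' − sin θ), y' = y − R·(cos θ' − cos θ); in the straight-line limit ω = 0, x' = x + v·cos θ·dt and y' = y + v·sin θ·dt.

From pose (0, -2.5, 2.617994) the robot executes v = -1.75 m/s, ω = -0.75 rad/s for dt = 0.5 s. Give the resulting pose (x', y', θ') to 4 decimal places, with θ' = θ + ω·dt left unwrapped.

(0.6591, -3.0677, 2.2430)

θ' = 2.6180 + -0.75·0.5 = 2.2430
R = v/ω = -1.75/-0.75 = 2.3333
x' = 0 + 2.3333·(sin 2.2430 − sin 2.6180) = 0.6591
y' = -2.5 − 2.3333·(cos 2.2430 − cos 2.6180) = -3.0677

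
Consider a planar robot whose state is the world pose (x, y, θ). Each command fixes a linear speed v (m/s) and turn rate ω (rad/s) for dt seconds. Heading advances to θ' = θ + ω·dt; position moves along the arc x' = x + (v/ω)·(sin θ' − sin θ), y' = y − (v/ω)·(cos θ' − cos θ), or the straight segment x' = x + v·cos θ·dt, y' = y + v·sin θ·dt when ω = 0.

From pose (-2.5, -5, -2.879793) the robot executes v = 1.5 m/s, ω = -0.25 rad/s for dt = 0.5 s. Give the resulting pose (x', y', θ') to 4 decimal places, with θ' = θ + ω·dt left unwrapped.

θ' = -2.8798 + -0.25·0.5 = -3.0048
R = v/ω = 1.5/-0.25 = -6.0000
x' = -2.5 + -6.0000·(sin -3.0048 − sin -2.8798) = -3.2347
y' = -5 − -6.0000·(cos -3.0048 − cos -2.8798) = -5.1484

(-3.2347, -5.1484, -3.0048)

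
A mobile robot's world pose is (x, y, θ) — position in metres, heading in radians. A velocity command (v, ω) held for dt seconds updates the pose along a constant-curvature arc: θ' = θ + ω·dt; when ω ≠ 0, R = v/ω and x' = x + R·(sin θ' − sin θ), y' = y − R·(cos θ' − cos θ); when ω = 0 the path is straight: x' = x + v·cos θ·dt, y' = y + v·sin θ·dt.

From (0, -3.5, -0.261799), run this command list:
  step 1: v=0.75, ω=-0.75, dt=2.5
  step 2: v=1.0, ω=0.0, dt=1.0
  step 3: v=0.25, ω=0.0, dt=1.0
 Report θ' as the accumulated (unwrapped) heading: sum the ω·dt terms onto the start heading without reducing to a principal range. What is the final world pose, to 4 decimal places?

step 1: θ'=-2.1368 (R=-1.0000) → pose (0.5852, -5.0022, -2.1368)
step 2: θ'=-2.1368 (straight) → pose (0.0490, -5.8462, -2.1368)
step 3: θ'=-2.1368 (straight) → pose (-0.0851, -6.0573, -2.1368)

(-0.0851, -6.0573, -2.1368)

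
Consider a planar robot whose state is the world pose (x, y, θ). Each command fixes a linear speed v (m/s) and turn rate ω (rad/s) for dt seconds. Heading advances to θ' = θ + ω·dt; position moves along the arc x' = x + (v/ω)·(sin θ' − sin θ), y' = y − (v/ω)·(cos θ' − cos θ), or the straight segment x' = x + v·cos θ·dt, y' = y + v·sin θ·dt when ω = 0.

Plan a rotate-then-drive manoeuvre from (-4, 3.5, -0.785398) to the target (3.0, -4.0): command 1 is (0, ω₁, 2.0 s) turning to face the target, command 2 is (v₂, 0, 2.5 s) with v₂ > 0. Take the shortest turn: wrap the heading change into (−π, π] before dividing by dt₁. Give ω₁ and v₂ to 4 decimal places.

ω₁ = -0.0172, v₂ = 4.1037

heading to target = atan2(-4−3.5, 3−-4) = -0.8199
Δθ = wrap(-0.8199 − -0.7854) = -0.0345; ω₁ = Δθ/dt₁ = -0.0172
distance = √((3−-4)² + (-4−3.5)²) = 10.2591; v₂ = distance/dt₂ = 4.1037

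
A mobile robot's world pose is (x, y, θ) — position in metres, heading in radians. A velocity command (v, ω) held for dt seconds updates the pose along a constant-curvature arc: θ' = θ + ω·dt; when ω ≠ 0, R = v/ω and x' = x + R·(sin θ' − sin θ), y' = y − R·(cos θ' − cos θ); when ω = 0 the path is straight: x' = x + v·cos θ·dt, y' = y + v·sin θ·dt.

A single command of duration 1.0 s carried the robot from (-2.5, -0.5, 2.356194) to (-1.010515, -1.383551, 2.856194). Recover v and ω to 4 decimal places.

Δθ = 2.856194 − 2.356194 = 0.500000
ω = Δθ/dt = 0.500000/1.0 = 0.5000
R = Δx/(sin θ' − sin θ) = -3.5000
v = R·ω = -3.5000·0.5000 = -1.7500

v = -1.7500, ω = 0.5000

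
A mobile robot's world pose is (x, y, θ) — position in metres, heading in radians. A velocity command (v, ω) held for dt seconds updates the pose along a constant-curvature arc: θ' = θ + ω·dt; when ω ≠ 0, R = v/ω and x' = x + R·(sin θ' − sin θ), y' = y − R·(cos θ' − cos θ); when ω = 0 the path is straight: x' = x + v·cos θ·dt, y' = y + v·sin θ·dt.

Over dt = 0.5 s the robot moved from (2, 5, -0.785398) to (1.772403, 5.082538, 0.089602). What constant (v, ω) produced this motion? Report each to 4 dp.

Δθ = 0.089602 − -0.785398 = 0.875000
ω = Δθ/dt = 0.875000/0.5 = 1.7500
R = Δx/(sin θ' − sin θ) = -0.2857
v = R·ω = -0.2857·1.7500 = -0.5000

v = -0.5000, ω = 1.7500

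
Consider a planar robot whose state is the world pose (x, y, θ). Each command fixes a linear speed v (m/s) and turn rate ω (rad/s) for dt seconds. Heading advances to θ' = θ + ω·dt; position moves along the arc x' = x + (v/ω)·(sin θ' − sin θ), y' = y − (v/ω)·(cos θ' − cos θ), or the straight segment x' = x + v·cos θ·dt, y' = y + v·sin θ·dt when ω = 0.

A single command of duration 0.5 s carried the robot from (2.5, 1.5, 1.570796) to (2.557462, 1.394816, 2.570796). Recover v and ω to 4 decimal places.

v = -0.2500, ω = 2.0000

Δθ = 2.570796 − 1.570796 = 1.000000
ω = Δθ/dt = 1.000000/0.5 = 2.0000
R = −Δy/(cos θ' − cos θ) = -0.1250
v = R·ω = -0.1250·2.0000 = -0.2500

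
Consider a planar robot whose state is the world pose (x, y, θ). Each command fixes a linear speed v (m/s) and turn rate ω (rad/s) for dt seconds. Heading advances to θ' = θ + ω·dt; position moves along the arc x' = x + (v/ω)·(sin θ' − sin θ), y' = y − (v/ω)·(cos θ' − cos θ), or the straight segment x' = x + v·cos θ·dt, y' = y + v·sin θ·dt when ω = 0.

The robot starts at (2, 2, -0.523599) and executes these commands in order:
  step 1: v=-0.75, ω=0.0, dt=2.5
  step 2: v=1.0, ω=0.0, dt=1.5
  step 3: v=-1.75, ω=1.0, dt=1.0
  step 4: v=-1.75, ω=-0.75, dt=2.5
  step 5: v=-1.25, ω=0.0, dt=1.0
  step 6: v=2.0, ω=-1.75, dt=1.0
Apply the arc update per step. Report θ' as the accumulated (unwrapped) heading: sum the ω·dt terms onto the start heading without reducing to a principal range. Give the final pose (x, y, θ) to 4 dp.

step 1: θ'=-0.5236 (straight) → pose (0.3762, 2.9375, -0.5236)
step 2: θ'=-0.5236 (straight) → pose (1.6752, 2.1875, -0.5236)
step 3: θ'=0.4764 (R=-1.7500) → pose (-0.0023, 2.2271, 0.4764)
step 4: θ'=-1.3986 (R=2.3333) → pose (-3.3711, 3.9008, -1.3986)
step 5: θ'=-1.3986 (straight) → pose (-3.5853, 5.1323, -1.3986)
step 6: θ'=-3.1486 (R=-1.1429) → pose (-4.7193, 3.7937, -3.1486)

(-4.7193, 3.7937, -3.1486)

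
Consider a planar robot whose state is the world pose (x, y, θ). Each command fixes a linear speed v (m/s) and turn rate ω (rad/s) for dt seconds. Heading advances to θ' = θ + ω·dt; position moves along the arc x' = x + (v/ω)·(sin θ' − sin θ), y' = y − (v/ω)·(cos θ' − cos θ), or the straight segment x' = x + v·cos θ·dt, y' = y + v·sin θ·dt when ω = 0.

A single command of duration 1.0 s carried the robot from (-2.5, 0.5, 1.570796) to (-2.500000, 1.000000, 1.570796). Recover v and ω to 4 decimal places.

Δθ = 1.570796 − 1.570796 = 0.000000
ω = Δθ/dt = 0.000000/1.0 = 0.0000
ω = 0 → v = (Δx·cos θ + Δy·sin θ)/dt = 0.5000

v = 0.5000, ω = 0.0000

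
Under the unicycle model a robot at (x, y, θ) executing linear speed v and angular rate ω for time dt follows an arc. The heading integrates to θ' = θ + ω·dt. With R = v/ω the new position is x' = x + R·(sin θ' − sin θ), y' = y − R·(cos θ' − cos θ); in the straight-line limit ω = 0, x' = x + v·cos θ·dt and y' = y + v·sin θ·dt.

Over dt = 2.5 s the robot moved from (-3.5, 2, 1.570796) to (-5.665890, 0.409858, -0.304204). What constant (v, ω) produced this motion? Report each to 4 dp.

v = -1.2500, ω = -0.7500

Δθ = -0.304204 − 1.570796 = -1.875000
ω = Δθ/dt = -1.875000/2.5 = -0.7500
R = Δx/(sin θ' − sin θ) = 1.6667
v = R·ω = 1.6667·-0.7500 = -1.2500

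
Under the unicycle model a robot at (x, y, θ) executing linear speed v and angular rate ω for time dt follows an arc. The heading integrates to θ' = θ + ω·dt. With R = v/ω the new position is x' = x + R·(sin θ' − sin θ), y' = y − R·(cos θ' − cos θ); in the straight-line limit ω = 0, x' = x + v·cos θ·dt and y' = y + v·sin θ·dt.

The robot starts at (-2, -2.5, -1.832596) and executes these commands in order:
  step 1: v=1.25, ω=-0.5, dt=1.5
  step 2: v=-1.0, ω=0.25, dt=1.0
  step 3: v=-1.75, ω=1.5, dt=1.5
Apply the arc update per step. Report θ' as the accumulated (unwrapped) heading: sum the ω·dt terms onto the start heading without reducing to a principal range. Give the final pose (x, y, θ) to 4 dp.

step 1: θ'=-2.5826 (R=-2.5000) → pose (-3.0890, -3.9724, -2.5826)
step 2: θ'=-2.3326 (R=-4.0000) → pose (-2.3159, -3.3422, -2.3326)
step 3: θ'=-0.0826 (R=-1.1667) → pose (-3.0639, -1.3742, -0.0826)

(-3.0639, -1.3742, -0.0826)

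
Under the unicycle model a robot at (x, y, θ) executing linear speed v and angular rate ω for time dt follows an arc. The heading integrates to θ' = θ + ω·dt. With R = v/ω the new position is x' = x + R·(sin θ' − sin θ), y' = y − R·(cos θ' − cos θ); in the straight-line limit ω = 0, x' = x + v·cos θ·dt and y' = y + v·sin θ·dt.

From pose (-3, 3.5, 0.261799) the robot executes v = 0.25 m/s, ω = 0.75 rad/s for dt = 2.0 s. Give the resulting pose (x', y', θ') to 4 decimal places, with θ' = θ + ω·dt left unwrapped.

θ' = 0.2618 + 0.75·2.0 = 1.7618
R = v/ω = 0.25/0.75 = 0.3333
x' = -3 + 0.3333·(sin 1.7618 − sin 0.2618) = -2.7590
y' = 3.5 − 0.3333·(cos 1.7618 − cos 0.2618) = 3.8853

(-2.7590, 3.8853, 1.7618)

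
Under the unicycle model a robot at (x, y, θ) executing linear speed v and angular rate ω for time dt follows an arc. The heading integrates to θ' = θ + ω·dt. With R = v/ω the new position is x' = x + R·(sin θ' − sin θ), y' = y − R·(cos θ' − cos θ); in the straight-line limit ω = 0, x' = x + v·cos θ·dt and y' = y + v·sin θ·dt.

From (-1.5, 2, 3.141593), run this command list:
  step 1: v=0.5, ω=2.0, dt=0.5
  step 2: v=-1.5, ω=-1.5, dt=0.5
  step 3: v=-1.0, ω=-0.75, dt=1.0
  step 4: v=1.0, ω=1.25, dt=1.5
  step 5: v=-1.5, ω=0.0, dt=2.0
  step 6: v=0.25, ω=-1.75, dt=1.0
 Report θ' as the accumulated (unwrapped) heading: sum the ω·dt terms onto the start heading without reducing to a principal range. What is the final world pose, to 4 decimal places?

step 1: θ'=4.1416 (R=0.2500) → pose (-1.7104, 1.8851, 4.1416)
step 2: θ'=3.3916 (R=1.0000) → pose (-1.1163, 2.3137, 3.3916)
step 3: θ'=2.6416 (R=1.3333) → pose (-0.1472, 2.1919, 2.6416)
step 4: θ'=4.5166 (R=0.8000) → pose (-1.3154, 1.6455, 4.5166)
step 5: θ'=4.5166 (straight) → pose (-0.7318, 4.5882, 4.5166)
step 6: θ'=2.7666 (R=-0.1429) → pose (-0.9243, 4.4830, 2.7666)

(-0.9243, 4.4830, 2.7666)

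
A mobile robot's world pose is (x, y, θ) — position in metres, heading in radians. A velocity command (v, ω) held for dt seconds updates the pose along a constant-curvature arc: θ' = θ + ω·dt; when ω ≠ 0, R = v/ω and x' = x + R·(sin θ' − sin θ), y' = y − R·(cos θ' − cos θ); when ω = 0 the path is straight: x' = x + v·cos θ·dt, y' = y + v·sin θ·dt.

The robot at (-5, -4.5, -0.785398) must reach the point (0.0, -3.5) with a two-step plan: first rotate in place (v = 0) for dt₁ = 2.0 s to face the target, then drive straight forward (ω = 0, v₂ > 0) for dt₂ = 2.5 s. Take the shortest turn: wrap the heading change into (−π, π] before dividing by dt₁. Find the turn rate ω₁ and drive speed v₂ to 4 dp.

heading to target = atan2(-3.5−-4.5, 0−-5) = 0.1974
Δθ = wrap(0.1974 − -0.7854) = 0.9828; ω₁ = Δθ/dt₁ = 0.4914
distance = √((0−-5)² + (-3.5−-4.5)²) = 5.0990; v₂ = distance/dt₂ = 2.0396

ω₁ = 0.4914, v₂ = 2.0396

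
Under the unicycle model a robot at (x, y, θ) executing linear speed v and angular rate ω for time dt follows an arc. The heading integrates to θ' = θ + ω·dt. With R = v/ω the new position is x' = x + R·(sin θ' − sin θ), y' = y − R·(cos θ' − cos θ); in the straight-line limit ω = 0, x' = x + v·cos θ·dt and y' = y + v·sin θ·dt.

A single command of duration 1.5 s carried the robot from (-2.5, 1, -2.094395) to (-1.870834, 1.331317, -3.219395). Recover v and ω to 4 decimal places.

Δθ = -3.219395 − -2.094395 = -1.125000
ω = Δθ/dt = -1.125000/1.5 = -0.7500
R = Δx/(sin θ' − sin θ) = 0.6667
v = R·ω = 0.6667·-0.7500 = -0.5000

v = -0.5000, ω = -0.7500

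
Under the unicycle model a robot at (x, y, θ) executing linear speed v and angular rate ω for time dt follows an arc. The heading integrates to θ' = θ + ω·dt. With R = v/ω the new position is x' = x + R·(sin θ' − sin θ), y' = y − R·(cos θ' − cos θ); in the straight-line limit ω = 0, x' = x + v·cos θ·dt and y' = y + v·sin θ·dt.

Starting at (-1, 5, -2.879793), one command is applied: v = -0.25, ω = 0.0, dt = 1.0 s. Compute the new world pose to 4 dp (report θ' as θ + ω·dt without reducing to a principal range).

(-0.7585, 5.0647, -2.8798)

θ' = -2.8798 + 0.0·1.0 = -2.8798
ω = 0 → straight: x' = -1 + -0.25·cos(-2.8798)·1.0 = -0.7585
y' = 5 + -0.25·sin(-2.8798)·1.0 = 5.0647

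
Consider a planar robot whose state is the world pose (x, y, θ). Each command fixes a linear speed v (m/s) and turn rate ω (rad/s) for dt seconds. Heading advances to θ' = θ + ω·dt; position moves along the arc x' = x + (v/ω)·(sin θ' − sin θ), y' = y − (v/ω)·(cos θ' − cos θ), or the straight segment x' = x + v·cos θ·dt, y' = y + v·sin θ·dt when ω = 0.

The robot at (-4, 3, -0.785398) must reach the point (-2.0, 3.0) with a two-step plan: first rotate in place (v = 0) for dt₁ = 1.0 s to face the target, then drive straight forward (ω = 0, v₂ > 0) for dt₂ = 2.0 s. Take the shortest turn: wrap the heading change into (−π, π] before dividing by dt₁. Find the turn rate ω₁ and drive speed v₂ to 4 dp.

heading to target = atan2(3−3, -2−-4) = 0.0000
Δθ = wrap(0.0000 − -0.7854) = 0.7854; ω₁ = Δθ/dt₁ = 0.7854
distance = √((-2−-4)² + (3−3)²) = 2.0000; v₂ = distance/dt₂ = 1.0000

ω₁ = 0.7854, v₂ = 1.0000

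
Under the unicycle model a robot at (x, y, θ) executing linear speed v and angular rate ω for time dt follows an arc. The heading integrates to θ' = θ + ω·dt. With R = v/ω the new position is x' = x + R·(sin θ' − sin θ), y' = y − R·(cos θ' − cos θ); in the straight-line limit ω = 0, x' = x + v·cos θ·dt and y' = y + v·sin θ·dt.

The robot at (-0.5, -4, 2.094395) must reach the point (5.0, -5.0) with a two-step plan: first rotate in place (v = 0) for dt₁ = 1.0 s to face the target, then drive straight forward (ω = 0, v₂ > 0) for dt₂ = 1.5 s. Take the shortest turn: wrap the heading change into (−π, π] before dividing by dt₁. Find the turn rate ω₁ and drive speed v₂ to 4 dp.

ω₁ = -2.2742, v₂ = 3.7268

heading to target = atan2(-5−-4, 5−-0.5) = -0.1799
Δθ = wrap(-0.1799 − 2.0944) = -2.2742; ω₁ = Δθ/dt₁ = -2.2742
distance = √((5−-0.5)² + (-5−-4)²) = 5.5902; v₂ = distance/dt₂ = 3.7268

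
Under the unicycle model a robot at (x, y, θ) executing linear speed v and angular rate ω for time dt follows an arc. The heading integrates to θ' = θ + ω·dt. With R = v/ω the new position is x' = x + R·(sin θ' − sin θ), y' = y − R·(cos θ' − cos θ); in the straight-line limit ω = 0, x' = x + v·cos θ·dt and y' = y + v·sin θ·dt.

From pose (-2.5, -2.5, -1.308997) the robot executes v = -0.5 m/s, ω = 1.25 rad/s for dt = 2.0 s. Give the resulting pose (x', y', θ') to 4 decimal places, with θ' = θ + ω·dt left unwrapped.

θ' = -1.3090 + 1.25·2.0 = 1.1910
R = v/ω = -0.5/1.25 = -0.4000
x' = -2.5 + -0.4000·(sin 1.1910 − sin -1.3090) = -3.2579
y' = -2.5 − -0.4000·(cos 1.1910 − cos -1.3090) = -2.4552

(-3.2579, -2.4552, 1.1910)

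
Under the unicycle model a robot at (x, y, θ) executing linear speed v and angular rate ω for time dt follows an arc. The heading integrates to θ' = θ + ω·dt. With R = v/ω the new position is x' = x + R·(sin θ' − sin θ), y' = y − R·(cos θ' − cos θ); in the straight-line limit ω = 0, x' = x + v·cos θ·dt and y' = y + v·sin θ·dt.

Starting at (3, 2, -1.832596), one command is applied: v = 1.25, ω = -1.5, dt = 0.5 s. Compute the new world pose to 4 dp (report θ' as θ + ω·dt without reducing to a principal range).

θ' = -1.8326 + -1.5·0.5 = -2.5826
R = v/ω = 1.25/-1.5 = -0.8333
x' = 3 + -0.8333·(sin -2.5826 − sin -1.8326) = 2.6370
y' = 2 − -0.8333·(cos -2.5826 − cos -1.8326) = 1.5092

(2.6370, 1.5092, -2.5826)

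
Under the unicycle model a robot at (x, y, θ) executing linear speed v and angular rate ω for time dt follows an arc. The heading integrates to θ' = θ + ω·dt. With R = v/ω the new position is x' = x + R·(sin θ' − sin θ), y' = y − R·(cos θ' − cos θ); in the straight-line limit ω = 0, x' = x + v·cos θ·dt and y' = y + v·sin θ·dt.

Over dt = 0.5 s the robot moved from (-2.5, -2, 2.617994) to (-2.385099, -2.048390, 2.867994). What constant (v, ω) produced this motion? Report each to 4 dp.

v = -0.2500, ω = 0.5000

Δθ = 2.867994 − 2.617994 = 0.250000
ω = Δθ/dt = 0.250000/0.5 = 0.5000
R = Δx/(sin θ' − sin θ) = -0.5000
v = R·ω = -0.5000·0.5000 = -0.2500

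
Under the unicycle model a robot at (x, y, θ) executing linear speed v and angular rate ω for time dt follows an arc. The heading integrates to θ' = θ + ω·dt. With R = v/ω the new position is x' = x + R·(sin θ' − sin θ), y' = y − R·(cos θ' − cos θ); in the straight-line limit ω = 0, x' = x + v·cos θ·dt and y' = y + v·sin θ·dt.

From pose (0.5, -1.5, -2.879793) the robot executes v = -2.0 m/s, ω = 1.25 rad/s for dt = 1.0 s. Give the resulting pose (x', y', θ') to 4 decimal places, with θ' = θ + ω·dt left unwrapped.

θ' = -2.8798 + 1.25·1.0 = -1.6298
R = v/ω = -2.0/1.25 = -1.6000
x' = 0.5 + -1.6000·(sin -1.6298 − sin -2.8798) = 1.6831
y' = -1.5 − -1.6000·(cos -1.6298 − cos -2.8798) = -0.0489

(1.6831, -0.0489, -1.6298)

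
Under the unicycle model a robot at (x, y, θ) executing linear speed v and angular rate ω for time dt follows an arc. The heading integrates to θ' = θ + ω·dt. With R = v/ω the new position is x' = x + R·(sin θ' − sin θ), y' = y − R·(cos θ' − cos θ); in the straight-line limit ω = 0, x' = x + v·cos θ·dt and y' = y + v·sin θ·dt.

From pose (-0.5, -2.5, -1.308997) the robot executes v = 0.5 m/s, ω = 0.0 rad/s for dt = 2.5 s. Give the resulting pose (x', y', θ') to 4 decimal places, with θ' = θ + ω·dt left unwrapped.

(-0.1765, -3.7074, -1.3090)

θ' = -1.3090 + 0.0·2.5 = -1.3090
ω = 0 → straight: x' = -0.5 + 0.5·cos(-1.3090)·2.5 = -0.1765
y' = -2.5 + 0.5·sin(-1.3090)·2.5 = -3.7074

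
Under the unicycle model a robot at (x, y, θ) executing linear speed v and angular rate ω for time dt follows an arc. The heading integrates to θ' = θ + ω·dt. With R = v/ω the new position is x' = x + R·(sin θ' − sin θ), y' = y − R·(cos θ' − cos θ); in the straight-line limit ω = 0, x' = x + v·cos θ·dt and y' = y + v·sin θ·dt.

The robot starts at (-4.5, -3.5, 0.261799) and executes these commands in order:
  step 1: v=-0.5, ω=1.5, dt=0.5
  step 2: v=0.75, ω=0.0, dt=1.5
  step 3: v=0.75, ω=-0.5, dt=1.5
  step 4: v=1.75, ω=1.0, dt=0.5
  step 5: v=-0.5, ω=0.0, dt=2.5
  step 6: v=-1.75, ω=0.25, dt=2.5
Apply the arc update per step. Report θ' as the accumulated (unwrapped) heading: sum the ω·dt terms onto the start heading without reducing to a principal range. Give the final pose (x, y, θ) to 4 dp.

step 1: θ'=1.0118 (R=-0.3333) → pose (-4.6963, -3.6452, 1.0118)
step 2: θ'=1.0118 (straight) → pose (-4.0997, -2.6914, 1.0118)
step 3: θ'=0.2618 (R=-1.5000) → pose (-3.2162, -2.0381, 0.2618)
step 4: θ'=0.7618 (R=1.7500) → pose (-2.4613, -1.6140, 0.7618)
step 5: θ'=0.7618 (straight) → pose (-3.3658, -2.4768, 0.7618)
step 6: θ'=1.3868 (R=-7.0000) → pose (-5.4160, -6.2612, 1.3868)

(-5.4160, -6.2612, 1.3868)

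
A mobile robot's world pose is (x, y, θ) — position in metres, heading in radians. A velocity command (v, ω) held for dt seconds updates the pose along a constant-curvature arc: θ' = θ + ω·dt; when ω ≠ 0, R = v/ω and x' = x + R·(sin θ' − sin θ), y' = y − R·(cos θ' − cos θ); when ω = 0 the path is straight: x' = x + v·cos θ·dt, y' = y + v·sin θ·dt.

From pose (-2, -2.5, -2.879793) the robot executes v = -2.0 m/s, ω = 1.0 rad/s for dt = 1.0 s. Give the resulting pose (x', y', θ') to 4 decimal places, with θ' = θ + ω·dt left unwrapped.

θ' = -2.8798 + 1.0·1.0 = -1.8798
R = v/ω = -2.0/1.0 = -2.0000
x' = -2 + -2.0000·(sin -1.8798 − sin -2.8798) = -0.6124
y' = -2.5 − -2.0000·(cos -1.8798 − cos -2.8798) = -1.1764

(-0.6124, -1.1764, -1.8798)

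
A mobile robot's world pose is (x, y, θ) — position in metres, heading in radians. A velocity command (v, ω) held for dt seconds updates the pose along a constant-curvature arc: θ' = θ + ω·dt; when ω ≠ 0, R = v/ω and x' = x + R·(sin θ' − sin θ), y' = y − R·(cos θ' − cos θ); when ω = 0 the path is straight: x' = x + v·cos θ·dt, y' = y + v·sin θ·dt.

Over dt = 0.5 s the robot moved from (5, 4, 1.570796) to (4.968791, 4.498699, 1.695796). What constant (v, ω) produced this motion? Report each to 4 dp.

v = 1.0000, ω = 0.2500

Δθ = 1.695796 − 1.570796 = 0.125000
ω = Δθ/dt = 0.125000/0.5 = 0.2500
R = −Δy/(cos θ' − cos θ) = 4.0000
v = R·ω = 4.0000·0.2500 = 1.0000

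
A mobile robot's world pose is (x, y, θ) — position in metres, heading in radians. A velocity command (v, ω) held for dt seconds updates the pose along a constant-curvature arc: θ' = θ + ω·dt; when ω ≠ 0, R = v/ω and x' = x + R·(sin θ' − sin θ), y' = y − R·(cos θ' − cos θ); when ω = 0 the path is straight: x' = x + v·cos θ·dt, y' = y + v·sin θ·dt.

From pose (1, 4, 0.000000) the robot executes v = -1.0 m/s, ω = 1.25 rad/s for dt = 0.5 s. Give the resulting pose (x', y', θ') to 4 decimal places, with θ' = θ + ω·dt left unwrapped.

(0.5319, 3.8488, 0.6250)

θ' = 0.0000 + 1.25·0.5 = 0.6250
R = v/ω = -1.0/1.25 = -0.8000
x' = 1 + -0.8000·(sin 0.6250 − sin 0.0000) = 0.5319
y' = 4 − -0.8000·(cos 0.6250 − cos 0.0000) = 3.8488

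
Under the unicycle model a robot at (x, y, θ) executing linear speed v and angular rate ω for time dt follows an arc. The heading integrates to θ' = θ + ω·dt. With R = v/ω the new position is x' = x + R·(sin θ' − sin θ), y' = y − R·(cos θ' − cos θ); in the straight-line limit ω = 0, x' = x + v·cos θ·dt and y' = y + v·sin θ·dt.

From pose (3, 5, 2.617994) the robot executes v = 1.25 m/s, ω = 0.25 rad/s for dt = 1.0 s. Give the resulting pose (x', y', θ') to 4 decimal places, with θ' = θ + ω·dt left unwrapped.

(1.8510, 5.4839, 2.8680)

θ' = 2.6180 + 0.25·1.0 = 2.8680
R = v/ω = 1.25/0.25 = 5.0000
x' = 3 + 5.0000·(sin 2.8680 − sin 2.6180) = 1.8510
y' = 5 − 5.0000·(cos 2.8680 − cos 2.6180) = 5.4839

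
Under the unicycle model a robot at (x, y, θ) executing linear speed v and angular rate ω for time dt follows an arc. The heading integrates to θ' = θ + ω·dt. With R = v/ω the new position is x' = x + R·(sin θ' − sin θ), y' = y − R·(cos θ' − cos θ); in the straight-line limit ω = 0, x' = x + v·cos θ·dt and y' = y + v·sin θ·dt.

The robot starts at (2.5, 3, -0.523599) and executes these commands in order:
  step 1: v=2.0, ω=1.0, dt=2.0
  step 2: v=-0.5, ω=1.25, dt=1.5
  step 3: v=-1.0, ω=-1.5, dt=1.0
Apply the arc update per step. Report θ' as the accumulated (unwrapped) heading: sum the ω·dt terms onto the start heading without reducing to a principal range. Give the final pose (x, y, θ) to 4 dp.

step 1: θ'=1.4764 (R=2.0000) → pose (5.4911, 4.5435, 1.4764)
step 2: θ'=3.3514 (R=-0.4000) → pose (5.9726, 4.1146, 3.3514)
step 3: θ'=1.8514 (R=0.6667) → pose (6.7521, 3.6472, 1.8514)

(6.7521, 3.6472, 1.8514)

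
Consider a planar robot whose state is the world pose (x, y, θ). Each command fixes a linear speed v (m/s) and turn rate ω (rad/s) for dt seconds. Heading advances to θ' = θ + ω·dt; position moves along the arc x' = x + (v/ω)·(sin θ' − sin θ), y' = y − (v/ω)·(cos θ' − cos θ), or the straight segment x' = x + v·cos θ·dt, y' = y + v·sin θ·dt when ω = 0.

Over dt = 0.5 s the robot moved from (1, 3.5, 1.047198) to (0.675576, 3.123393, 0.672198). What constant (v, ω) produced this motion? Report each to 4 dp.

Δθ = 0.672198 − 1.047198 = -0.375000
ω = Δθ/dt = -0.375000/0.5 = -0.7500
R = −Δy/(cos θ' − cos θ) = 1.3333
v = R·ω = 1.3333·-0.7500 = -1.0000

v = -1.0000, ω = -0.7500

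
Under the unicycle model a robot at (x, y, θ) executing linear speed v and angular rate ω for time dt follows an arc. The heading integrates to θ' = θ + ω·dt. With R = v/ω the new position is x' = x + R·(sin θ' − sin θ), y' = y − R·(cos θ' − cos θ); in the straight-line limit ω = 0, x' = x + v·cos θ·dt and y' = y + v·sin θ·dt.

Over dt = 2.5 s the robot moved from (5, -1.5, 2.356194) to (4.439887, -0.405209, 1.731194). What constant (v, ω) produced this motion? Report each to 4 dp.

Δθ = 1.731194 − 2.356194 = -0.625000
ω = Δθ/dt = -0.625000/2.5 = -0.2500
R = −Δy/(cos θ' − cos θ) = -2.0000
v = R·ω = -2.0000·-0.2500 = 0.5000

v = 0.5000, ω = -0.2500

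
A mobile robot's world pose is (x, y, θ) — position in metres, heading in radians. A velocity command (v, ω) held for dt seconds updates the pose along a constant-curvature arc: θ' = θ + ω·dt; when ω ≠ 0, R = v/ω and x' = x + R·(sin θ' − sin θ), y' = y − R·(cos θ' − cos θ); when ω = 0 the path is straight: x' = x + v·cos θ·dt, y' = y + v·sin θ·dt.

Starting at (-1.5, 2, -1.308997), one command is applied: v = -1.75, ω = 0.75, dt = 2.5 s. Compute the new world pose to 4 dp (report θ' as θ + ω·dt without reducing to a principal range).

(-5.0051, 3.3655, 0.5660)

θ' = -1.3090 + 0.75·2.5 = 0.5660
R = v/ω = -1.75/0.75 = -2.3333
x' = -1.5 + -2.3333·(sin 0.5660 − sin -1.3090) = -5.0051
y' = 2 − -2.3333·(cos 0.5660 − cos -1.3090) = 3.3655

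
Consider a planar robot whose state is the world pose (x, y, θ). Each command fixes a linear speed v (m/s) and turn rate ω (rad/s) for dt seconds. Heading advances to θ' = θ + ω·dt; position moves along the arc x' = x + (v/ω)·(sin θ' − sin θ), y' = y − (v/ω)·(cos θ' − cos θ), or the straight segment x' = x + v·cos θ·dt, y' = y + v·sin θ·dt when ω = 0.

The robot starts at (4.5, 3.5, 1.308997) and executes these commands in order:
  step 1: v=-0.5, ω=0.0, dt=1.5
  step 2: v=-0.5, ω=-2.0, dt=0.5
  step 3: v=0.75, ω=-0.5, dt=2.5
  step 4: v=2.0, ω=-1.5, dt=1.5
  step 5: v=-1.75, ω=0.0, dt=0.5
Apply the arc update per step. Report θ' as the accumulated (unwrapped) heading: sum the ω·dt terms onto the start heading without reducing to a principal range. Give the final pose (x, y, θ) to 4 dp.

step 1: θ'=1.3090 (straight) → pose (4.3059, 2.7756, 1.3090)
step 2: θ'=0.3090 (R=0.2500) → pose (4.1404, 2.6021, 0.3090)
step 3: θ'=-0.9410 (R=-1.5000) → pose (5.8088, 2.0566, -0.9410)
step 4: θ'=-3.1910 (R=-1.3333) → pose (4.6654, -0.0604, -3.1910)
step 5: θ'=-3.1910 (straight) → pose (5.5394, -0.1036, -3.1910)

(5.5394, -0.1036, -3.1910)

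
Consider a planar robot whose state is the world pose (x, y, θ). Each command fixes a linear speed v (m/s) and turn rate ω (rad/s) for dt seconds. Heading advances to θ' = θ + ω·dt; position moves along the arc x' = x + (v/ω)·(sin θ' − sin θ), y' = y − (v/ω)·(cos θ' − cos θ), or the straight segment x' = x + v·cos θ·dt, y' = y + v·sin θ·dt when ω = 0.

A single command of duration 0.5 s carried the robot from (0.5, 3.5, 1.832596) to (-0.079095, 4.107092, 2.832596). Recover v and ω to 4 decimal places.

Δθ = 2.832596 − 1.832596 = 1.000000
ω = Δθ/dt = 1.000000/0.5 = 2.0000
R = −Δy/(cos θ' − cos θ) = 0.8750
v = R·ω = 0.8750·2.0000 = 1.7500

v = 1.7500, ω = 2.0000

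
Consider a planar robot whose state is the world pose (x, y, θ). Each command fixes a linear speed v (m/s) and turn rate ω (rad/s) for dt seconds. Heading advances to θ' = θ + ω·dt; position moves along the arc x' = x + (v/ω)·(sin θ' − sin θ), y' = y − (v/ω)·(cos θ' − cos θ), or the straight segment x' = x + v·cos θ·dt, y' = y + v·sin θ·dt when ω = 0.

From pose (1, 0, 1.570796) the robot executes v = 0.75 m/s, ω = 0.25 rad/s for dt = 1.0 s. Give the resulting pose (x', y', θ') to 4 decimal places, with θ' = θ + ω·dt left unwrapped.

θ' = 1.5708 + 0.25·1.0 = 1.8208
R = v/ω = 0.75/0.25 = 3.0000
x' = 1 + 3.0000·(sin 1.8208 − sin 1.5708) = 0.9067
y' = 0 − 3.0000·(cos 1.8208 − cos 1.5708) = 0.7422

(0.9067, 0.7422, 1.8208)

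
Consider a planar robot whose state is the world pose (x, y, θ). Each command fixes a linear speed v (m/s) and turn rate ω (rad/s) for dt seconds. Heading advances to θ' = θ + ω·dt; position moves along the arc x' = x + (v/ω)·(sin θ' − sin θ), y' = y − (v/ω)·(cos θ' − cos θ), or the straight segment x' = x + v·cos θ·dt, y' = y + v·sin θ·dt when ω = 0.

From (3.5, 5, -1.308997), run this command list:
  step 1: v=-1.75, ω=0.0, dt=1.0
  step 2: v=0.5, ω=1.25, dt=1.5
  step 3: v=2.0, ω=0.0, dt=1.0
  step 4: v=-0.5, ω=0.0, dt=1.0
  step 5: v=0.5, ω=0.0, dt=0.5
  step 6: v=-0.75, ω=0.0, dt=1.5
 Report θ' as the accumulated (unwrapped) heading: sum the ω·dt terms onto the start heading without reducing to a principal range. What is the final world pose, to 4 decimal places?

step 1: θ'=-1.3090 (straight) → pose (3.0471, 6.6904, -1.3090)
step 2: θ'=0.5660 (R=0.4000) → pose (3.6479, 6.4563, 0.5660)
step 3: θ'=0.5660 (straight) → pose (5.3360, 7.5288, 0.5660)
step 4: θ'=0.5660 (straight) → pose (4.9140, 7.2607, 0.5660)
step 5: θ'=0.5660 (straight) → pose (5.1250, 7.3947, 0.5660)
step 6: θ'=0.5660 (straight) → pose (4.1755, 6.7914, 0.5660)

(4.1755, 6.7914, 0.5660)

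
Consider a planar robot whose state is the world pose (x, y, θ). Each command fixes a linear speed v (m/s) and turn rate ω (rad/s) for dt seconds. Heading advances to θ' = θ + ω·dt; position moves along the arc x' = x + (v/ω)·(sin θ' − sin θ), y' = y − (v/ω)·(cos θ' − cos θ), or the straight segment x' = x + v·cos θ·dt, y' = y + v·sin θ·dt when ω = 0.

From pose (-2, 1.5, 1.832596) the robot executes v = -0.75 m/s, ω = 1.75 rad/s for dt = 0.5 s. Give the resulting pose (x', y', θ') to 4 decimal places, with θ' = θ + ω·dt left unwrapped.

(-1.7662, 1.2221, 2.7076)

θ' = 1.8326 + 1.75·0.5 = 2.7076
R = v/ω = -0.75/1.75 = -0.4286
x' = -2 + -0.4286·(sin 2.7076 − sin 1.8326) = -1.7662
y' = 1.5 − -0.4286·(cos 2.7076 − cos 1.8326) = 1.2221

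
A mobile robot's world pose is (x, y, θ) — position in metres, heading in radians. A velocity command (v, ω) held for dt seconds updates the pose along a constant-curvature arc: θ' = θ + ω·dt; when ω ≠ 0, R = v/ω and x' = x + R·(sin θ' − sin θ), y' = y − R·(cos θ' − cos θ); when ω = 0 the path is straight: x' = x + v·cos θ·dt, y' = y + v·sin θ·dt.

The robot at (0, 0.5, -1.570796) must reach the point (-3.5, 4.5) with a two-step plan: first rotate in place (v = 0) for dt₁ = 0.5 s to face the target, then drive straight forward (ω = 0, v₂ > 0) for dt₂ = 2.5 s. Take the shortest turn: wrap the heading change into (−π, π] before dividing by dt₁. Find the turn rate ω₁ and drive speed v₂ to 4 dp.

heading to target = atan2(4.5−0.5, -3.5−0) = 2.2896
Δθ = wrap(2.2896 − -1.5708) = -2.4228; ω₁ = Δθ/dt₁ = -4.8455
distance = √((-3.5−0)² + (4.5−0.5)²) = 5.3151; v₂ = distance/dt₂ = 2.1260

ω₁ = -4.8455, v₂ = 2.1260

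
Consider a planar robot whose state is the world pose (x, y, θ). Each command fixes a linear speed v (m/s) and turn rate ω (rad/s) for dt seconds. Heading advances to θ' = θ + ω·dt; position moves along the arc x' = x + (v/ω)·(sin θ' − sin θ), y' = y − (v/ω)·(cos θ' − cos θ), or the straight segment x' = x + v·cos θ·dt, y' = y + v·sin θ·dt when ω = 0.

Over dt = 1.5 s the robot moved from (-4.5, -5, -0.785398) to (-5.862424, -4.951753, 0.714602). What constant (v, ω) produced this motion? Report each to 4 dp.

v = -1.0000, ω = 1.0000

Δθ = 0.714602 − -0.785398 = 1.500000
ω = Δθ/dt = 1.500000/1.5 = 1.0000
R = Δx/(sin θ' − sin θ) = -1.0000
v = R·ω = -1.0000·1.0000 = -1.0000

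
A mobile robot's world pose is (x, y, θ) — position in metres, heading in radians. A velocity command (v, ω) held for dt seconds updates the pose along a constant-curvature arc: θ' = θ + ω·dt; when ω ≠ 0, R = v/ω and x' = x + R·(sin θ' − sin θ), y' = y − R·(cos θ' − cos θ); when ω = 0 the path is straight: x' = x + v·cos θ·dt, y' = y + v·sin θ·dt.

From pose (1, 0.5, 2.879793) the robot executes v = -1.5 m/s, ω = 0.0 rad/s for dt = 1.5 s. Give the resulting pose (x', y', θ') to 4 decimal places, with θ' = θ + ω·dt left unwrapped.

θ' = 2.8798 + 0.0·1.5 = 2.8798
ω = 0 → straight: x' = 1 + -1.5·cos(2.8798)·1.5 = 3.1733
y' = 0.5 + -1.5·sin(2.8798)·1.5 = -0.0823

(3.1733, -0.0823, 2.8798)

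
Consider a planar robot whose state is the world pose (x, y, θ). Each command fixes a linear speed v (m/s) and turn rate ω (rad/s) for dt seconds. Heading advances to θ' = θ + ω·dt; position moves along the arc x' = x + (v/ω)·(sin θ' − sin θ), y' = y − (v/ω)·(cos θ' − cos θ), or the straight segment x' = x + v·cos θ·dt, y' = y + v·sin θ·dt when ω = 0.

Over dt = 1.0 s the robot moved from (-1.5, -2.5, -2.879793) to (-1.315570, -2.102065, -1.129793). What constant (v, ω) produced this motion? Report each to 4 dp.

Δθ = -1.129793 − -2.879793 = 1.750000
ω = Δθ/dt = 1.750000/1.0 = 1.7500
R = −Δy/(cos θ' − cos θ) = -0.2857
v = R·ω = -0.2857·1.7500 = -0.5000

v = -0.5000, ω = 1.7500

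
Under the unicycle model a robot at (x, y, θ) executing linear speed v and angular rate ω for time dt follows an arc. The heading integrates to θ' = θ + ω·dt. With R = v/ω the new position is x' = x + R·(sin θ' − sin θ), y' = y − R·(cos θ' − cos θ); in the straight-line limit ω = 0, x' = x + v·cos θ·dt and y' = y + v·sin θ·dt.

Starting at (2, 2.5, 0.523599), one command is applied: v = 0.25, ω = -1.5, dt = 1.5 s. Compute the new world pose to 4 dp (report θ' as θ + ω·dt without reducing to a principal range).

θ' = 0.5236 + -1.5·1.5 = -1.7264
R = v/ω = 0.25/-1.5 = -0.1667
x' = 2 + -0.1667·(sin -1.7264 − sin 0.5236) = 2.2480
y' = 2.5 − -0.1667·(cos -1.7264 − cos 0.5236) = 2.3298

(2.2480, 2.3298, -1.7264)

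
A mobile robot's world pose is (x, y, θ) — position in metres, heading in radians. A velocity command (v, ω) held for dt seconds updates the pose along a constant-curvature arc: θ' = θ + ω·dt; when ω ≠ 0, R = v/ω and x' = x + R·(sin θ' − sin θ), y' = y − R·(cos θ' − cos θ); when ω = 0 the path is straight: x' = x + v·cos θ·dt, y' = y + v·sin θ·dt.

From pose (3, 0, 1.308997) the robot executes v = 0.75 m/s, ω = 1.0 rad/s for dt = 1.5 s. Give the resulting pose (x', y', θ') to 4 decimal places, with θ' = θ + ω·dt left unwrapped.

θ' = 1.3090 + 1.0·1.5 = 2.8090
R = v/ω = 0.75/1.0 = 0.7500
x' = 3 + 0.7500·(sin 2.8090 − sin 1.3090) = 2.5204
y' = 0 − 0.7500·(cos 2.8090 − cos 1.3090) = 0.9030

(2.5204, 0.9030, 2.8090)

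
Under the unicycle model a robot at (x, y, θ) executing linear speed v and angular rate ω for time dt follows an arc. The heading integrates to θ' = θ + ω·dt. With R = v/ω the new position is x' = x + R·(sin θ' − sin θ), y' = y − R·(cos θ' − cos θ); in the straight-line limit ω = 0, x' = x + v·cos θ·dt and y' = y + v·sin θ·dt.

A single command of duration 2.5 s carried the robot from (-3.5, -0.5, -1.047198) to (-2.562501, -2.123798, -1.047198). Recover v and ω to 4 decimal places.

Δθ = -1.047198 − -1.047198 = 0.000000
ω = Δθ/dt = 0.000000/2.5 = 0.0000
ω = 0 → v = (Δx·cos θ + Δy·sin θ)/dt = 0.7500

v = 0.7500, ω = 0.0000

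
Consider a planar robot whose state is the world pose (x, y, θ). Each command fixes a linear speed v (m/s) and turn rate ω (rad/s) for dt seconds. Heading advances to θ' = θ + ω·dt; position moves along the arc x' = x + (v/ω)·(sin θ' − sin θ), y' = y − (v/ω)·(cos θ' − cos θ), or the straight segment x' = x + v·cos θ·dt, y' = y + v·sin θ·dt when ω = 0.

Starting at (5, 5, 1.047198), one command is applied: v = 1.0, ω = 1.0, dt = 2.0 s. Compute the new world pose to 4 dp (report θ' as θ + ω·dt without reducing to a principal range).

(4.2282, 6.4955, 3.0472)

θ' = 1.0472 + 1.0·2.0 = 3.0472
R = v/ω = 1.0/1.0 = 1.0000
x' = 5 + 1.0000·(sin 3.0472 − sin 1.0472) = 4.2282
y' = 5 − 1.0000·(cos 3.0472 − cos 1.0472) = 6.4955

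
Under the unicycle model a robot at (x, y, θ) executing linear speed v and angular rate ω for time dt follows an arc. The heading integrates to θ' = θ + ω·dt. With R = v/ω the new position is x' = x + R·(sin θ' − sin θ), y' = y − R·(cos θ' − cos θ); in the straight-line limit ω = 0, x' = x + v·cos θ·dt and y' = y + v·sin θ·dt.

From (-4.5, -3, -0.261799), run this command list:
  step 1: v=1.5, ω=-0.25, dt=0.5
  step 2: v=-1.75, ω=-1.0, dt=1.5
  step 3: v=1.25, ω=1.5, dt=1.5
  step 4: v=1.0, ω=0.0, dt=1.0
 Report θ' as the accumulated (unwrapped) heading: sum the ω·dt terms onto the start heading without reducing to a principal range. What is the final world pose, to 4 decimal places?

(-2.7699, -1.7569, 0.3632)

step 1: θ'=-0.3868 (R=-6.0000) → pose (-3.7896, -3.2388, -0.3868)
step 2: θ'=-1.8868 (R=1.7500) → pose (-4.7928, -1.0743, -1.8868)
step 3: θ'=0.3632 (R=0.8333) → pose (-3.7046, -2.1122, 0.3632)
step 4: θ'=0.3632 (straight) → pose (-2.7699, -1.7569, 0.3632)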